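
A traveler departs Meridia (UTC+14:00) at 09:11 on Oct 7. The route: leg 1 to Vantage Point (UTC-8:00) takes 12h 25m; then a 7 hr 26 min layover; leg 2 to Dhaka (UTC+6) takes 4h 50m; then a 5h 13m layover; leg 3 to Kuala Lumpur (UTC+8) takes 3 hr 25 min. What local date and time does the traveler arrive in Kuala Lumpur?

12:30 on October 8

Convert departure to UTC: 09:11 − 14:00 = 19:11 UTC on Oct 6.
Add 12 hours 25 minutes leg 1 → 07:36 UTC (Oct 7).
Add 7 hours and 26 minutes layover in Vantage Point → 15:02 UTC.
Add 4 hours 50 minutes leg 2 → 19:52 UTC.
Add 5 hours 13 minutes layover in Dhaka → 01:05 UTC (Oct 8).
Add 3 hours and 25 minutes leg 3 → 04:30 UTC.
Kuala Lumpur is UTC+8:00, so local arrival = 04:30 + 8:00 = 12:30 on Oct 8.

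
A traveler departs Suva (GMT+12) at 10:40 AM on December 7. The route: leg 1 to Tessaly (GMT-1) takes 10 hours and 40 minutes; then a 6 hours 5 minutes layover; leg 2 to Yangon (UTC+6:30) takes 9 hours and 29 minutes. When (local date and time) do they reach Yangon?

7:24 AM on December 8

Convert departure to UTC: 10:40 AM − 12:00 = 10:40 PM UTC on Dec 6.
Add 10 hours 40 minutes leg 1 → 9:20 AM UTC (Dec 7).
Add 6 hours and 5 minutes layover in Tessaly → 3:25 PM UTC.
Add 9 hours 29 minutes leg 2 → 12:54 AM UTC (Dec 8).
Yangon is UTC+6:30, so local arrival = 12:54 AM + 6:30 = 7:24 AM on Dec 8.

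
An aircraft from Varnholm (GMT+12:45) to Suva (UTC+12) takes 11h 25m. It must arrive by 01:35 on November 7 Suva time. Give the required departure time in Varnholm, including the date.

14:55 on November 6

Target arrival in UTC: 01:35 − 12:00 = 13:35 on Nov 6.
Subtract 11 hours 25 minutes → departure 02:10 UTC on Nov 6.
Varnholm is UTC+12:45: 02:10 + 12:45 = 14:55 on Nov 6.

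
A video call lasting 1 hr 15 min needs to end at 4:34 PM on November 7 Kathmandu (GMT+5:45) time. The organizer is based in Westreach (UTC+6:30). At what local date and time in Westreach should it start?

4:04 PM on Nov 7

Target end time in UTC: 4:34 PM − 5:45 = 10:49 AM on Nov 7.
Subtract 1 hour and 15 minutes → start 9:34 AM UTC on Nov 7.
Westreach is UTC+6:30: 9:34 AM + 6:30 = 4:04 PM on Nov 7.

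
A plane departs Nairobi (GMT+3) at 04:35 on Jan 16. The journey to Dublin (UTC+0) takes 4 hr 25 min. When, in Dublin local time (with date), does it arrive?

06:00 on January 16

Convert departure to UTC: 04:35 − 3:00 = 01:35 UTC on Jan 16.
Add 4 hours and 25 minutes travel time → 06:00 UTC.
Dublin is UTC+0, so local arrival is the same: 06:00 on Jan 16.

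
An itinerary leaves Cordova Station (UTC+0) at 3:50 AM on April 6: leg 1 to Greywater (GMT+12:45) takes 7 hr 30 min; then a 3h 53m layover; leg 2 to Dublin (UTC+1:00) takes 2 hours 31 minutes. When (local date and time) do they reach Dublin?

6:44 PM on April 6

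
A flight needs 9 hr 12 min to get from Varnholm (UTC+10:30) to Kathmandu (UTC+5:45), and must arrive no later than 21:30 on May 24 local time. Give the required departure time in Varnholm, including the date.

Target arrival in UTC: 21:30 − 5:45 = 15:45 on May 24.
Subtract 9 hours 12 minutes → departure 06:33 UTC on May 24.
Varnholm is UTC+10:30: 06:33 + 10:30 = 17:03 on May 24.

17:03 on May 24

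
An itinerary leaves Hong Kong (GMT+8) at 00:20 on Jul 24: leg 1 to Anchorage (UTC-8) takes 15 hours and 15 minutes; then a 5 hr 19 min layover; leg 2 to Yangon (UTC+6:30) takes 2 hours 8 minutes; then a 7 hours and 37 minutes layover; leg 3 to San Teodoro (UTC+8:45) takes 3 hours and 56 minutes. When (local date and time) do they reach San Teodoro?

11:20 on July 25

Convert departure to UTC: 00:20 − 8:00 = 16:20 UTC on Jul 23.
Add 15 hours and 15 minutes leg 1 → 07:35 UTC (Jul 24).
Add 5 hours 19 minutes layover in Anchorage → 12:54 UTC.
Add 2 hours and 8 minutes leg 2 → 15:02 UTC.
Add 7 hours and 37 minutes layover in Yangon → 22:39 UTC.
Add 3 hours and 56 minutes leg 3 → 02:35 UTC (Jul 25).
San Teodoro is UTC+8:45, so local arrival = 02:35 + 8:45 = 11:20 on Jul 25.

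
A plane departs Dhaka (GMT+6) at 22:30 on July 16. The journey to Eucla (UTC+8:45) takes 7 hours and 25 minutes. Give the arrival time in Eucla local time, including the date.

08:40 on July 17

Eucla is 2:45 ahead of Dhaka.
After 7 hours and 25 minutes it is 05:55 (Jul 17) in Dhaka.
Shift by the zone difference: 05:55 + 2:45 = 08:40 on Jul 17 in Eucla.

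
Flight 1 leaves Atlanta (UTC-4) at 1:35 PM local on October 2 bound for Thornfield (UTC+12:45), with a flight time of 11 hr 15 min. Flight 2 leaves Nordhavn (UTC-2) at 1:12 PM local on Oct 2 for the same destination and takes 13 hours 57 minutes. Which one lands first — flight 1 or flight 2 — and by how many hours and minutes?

the first, by 19 minutes

Flight 1 in UTC: 1:35 PM + 4:00 = 5:35 PM on Oct 2.
+11 hours and 15 minutes → arrive 4:50 AM UTC on Oct 3.
Flight 2 in UTC: 1:12 PM + 2:00 = 3:12 PM on Oct 2.
+13 hours and 57 minutes → arrive 5:09 AM UTC on Oct 3.
Flight 1 lands earlier by 19 minutes.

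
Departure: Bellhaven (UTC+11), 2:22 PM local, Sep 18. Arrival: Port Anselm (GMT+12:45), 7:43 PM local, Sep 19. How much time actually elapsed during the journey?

Departure in UTC: 2:22 PM − 11:00 = 3:22 AM on Sep 18.
Arrival in UTC: 7:43 PM − 12:45 = 6:58 AM on Sep 19.
Elapsed = 6:58 AM − 3:22 AM (+1 day) = 27 hours 36 minutes.

27 hours 36 minutes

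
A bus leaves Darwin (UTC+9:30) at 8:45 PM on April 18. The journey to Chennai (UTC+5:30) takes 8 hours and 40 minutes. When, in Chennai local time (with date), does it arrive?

1:25 AM on Apr 19

Chennai is 4:00 behind Darwin.
After 8 hours and 40 minutes it is 5:25 AM (Apr 19) in Darwin.
Shift by the zone difference: 5:25 AM − 4:00 = 1:25 AM on Apr 19 in Chennai.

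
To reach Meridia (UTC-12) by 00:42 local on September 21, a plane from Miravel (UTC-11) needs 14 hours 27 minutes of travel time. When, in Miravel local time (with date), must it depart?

11:15 on September 20

Target arrival in UTC: 00:42 + 12:00 = 12:42 on Sep 21.
Subtract 14 hours 27 minutes → departure 22:15 UTC on Sep 20.
Miravel is UTC−11:00: 22:15 − 11:00 = 11:15 on Sep 20.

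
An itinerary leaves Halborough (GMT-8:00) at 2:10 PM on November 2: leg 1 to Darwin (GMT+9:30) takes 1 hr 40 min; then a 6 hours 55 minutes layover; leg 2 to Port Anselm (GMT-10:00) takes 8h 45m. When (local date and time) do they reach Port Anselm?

5:30 AM on Nov 3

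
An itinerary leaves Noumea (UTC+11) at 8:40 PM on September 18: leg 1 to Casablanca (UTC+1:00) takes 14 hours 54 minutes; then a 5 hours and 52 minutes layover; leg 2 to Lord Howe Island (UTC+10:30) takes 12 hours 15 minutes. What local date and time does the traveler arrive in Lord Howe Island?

Convert departure to UTC: 8:40 PM − 11:00 = 9:40 AM UTC on Sep 18.
Add 14 hours 54 minutes leg 1 → 12:34 AM UTC (Sep 19).
Add 5 hours 52 minutes layover in Casablanca → 6:26 AM UTC.
Add 12 hours and 15 minutes leg 2 → 6:41 PM UTC.
Lord Howe Island is UTC+10:30, so local arrival = 6:41 PM + 10:30 = 5:11 AM on Sep 20.

5:11 AM on Sep 20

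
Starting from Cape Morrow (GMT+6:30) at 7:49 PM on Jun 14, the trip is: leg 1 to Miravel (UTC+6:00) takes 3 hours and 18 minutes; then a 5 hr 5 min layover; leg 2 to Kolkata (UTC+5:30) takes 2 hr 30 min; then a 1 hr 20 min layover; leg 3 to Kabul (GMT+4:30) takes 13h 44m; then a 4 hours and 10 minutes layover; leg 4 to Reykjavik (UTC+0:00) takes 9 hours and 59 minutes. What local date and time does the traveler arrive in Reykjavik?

5:25 AM on June 16

Convert departure to UTC: 7:49 PM − 6:30 = 1:19 PM UTC on Jun 14.
Add 3 hours 18 minutes leg 1 → 4:37 PM UTC.
Add 5 hours 5 minutes layover in Miravel → 9:42 PM UTC.
Add 2 hours and 30 minutes leg 2 → 12:12 AM UTC (Jun 15).
Add 1 hour 20 minutes layover in Kolkata → 1:32 AM UTC.
Add 13 hours and 44 minutes leg 3 → 3:16 PM UTC.
Add 4 hours and 10 minutes layover in Kabul → 7:26 PM UTC.
Add 9 hours 59 minutes leg 4 → 5:25 AM UTC (Jun 16).
Reykjavik is UTC+0, so local arrival is the same: 5:25 AM on Jun 16.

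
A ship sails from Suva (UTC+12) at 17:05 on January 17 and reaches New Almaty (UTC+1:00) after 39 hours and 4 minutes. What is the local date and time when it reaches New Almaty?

21:09 on January 18

Convert departure to UTC: 17:05 − 12:00 = 05:05 UTC on Jan 17.
Add 39 hours and 4 minutes travel time → 20:09 UTC (Jan 18).
New Almaty is UTC+1:00, so local arrival = 20:09 + 1:00 = 21:09 on Jan 18.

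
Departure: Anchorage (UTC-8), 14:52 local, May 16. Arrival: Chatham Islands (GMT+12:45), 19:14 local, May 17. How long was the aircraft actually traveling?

Chatham Islands is 20:45 ahead of Anchorage.
Clock-face elapsed time (ignoring zones) is 28 hours 22 minutes.
Actual elapsed = 28 hours 22 minutes − 20:45 = 7 hours 37 minutes.

7 hours 37 minutes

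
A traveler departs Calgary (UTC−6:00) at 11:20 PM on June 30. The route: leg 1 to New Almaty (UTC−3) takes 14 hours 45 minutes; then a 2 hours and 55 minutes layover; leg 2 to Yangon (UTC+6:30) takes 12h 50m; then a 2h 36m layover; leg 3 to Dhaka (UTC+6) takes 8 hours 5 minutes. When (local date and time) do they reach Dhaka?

Convert departure to UTC: 11:20 PM + 6:00 = 5:20 AM UTC on Jul 1.
Add 14 hours 45 minutes leg 1 → 8:05 PM UTC.
Add 2 hours and 55 minutes layover in New Almaty → 11:00 PM UTC.
Add 12 hours and 50 minutes leg 2 → 11:50 AM UTC (Jul 2).
Add 2 hours and 36 minutes layover in Yangon → 2:26 PM UTC.
Add 8 hours and 5 minutes leg 3 → 10:31 PM UTC.
Dhaka is UTC+6:00, so local arrival = 10:31 PM + 6:00 = 4:31 AM on Jul 3.

4:31 AM on July 3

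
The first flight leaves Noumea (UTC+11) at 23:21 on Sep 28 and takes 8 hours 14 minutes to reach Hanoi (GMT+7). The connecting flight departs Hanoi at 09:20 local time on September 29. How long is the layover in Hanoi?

5 hours 45 minutes

Convert departure to UTC: 23:21 − 11:00 = 12:21 UTC on Sep 28.
Add 8 hours and 14 minutes flight time → 20:35 UTC.
Hanoi is UTC+7:00, so local arrival = 20:35 + 7:00 = 03:35 on Sep 29.
Layover = 09:20 − 03:35 = 5 hours 45 minutes.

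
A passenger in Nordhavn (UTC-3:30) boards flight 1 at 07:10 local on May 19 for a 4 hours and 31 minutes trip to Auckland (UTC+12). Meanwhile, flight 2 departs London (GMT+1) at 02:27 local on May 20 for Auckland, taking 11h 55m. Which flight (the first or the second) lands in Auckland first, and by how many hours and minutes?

the first, by 22 hours 11 minutes

Flight 1 in UTC: 07:10 + 3:30 = 10:40 on May 19.
+4 hours 31 minutes → arrive 15:11 UTC on May 19.
Flight 2 in UTC: 02:27 − 1:00 = 01:27 on May 20.
+11 hours 55 minutes → arrive 13:22 UTC on May 20.
Flight 1 lands earlier by 22 hours 11 minutes.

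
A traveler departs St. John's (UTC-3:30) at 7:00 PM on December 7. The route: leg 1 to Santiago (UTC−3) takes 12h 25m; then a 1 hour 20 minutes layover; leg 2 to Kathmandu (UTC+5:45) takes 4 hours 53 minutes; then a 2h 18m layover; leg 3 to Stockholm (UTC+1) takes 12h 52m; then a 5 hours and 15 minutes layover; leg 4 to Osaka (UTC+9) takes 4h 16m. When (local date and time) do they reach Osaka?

2:49 AM on December 10

Convert departure to UTC: 7:00 PM + 3:30 = 10:30 PM UTC on Dec 7.
Add 12 hours and 25 minutes leg 1 → 10:55 AM UTC (Dec 8).
Add 1 hour and 20 minutes layover in Santiago → 12:15 PM UTC.
Add 4 hours and 53 minutes leg 2 → 5:08 PM UTC.
Add 2 hours and 18 minutes layover in Kathmandu → 7:26 PM UTC.
Add 12 hours and 52 minutes leg 3 → 8:18 AM UTC (Dec 9).
Add 5 hours 15 minutes layover in Stockholm → 1:33 PM UTC.
Add 4 hours and 16 minutes leg 4 → 5:49 PM UTC.
Osaka is UTC+9:00, so local arrival = 5:49 PM + 9:00 = 2:49 AM on Dec 10.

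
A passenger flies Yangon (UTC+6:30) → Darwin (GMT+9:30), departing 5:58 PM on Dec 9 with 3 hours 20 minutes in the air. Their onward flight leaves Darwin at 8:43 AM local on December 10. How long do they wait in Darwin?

8 hours 25 minutes

Convert departure to UTC: 5:58 PM − 6:30 = 11:28 AM UTC on Dec 9.
Add 3 hours 20 minutes flight time → 2:48 PM UTC.
Darwin is UTC+9:30, so local arrival = 2:48 PM + 9:30 = 12:18 AM on Dec 10.
Layover = 8:43 AM − 12:18 AM = 8 hours 25 minutes.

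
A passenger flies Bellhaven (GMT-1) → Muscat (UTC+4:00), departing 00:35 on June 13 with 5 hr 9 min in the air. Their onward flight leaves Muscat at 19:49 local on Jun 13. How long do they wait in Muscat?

9 hours 5 minutes

Convert departure to UTC: 00:35 + 1:00 = 01:35 UTC on Jun 13.
Add 5 hours and 9 minutes flight time → 06:44 UTC.
Muscat is UTC+4:00, so local arrival = 06:44 + 4:00 = 10:44 on Jun 13.
Layover = 19:49 − 10:44 = 9 hours 5 minutes.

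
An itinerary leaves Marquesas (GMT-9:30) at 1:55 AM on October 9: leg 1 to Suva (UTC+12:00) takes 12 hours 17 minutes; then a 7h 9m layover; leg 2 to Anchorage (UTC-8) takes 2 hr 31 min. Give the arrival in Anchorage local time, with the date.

Convert departure to UTC: 1:55 AM + 9:30 = 11:25 AM UTC on Oct 9.
Add 12 hours and 17 minutes leg 1 → 11:42 PM UTC.
Add 7 hours and 9 minutes layover in Suva → 6:51 AM UTC (Oct 10).
Add 2 hours 31 minutes leg 2 → 9:22 AM UTC.
Anchorage is UTC−8:00, so local arrival = 9:22 AM − 8:00 = 1:22 AM on Oct 10.

1:22 AM on October 10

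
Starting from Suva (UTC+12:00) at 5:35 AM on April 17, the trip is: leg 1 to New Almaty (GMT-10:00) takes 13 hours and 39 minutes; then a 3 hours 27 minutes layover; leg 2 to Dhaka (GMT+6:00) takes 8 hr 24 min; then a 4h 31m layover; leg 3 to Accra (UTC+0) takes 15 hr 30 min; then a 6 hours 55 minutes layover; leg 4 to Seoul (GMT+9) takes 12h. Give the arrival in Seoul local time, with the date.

7:01 PM on April 19

Convert departure to UTC: 5:35 AM − 12:00 = 5:35 PM UTC on Apr 16.
Add 13 hours 39 minutes leg 1 → 7:14 AM UTC (Apr 17).
Add 3 hours 27 minutes layover in New Almaty → 10:41 AM UTC.
Add 8 hours and 24 minutes leg 2 → 7:05 PM UTC.
Add 4 hours 31 minutes layover in Dhaka → 11:36 PM UTC.
Add 15 hours 30 minutes leg 3 → 3:06 PM UTC (Apr 18).
Add 6 hours and 55 minutes layover in Accra → 10:01 PM UTC.
Add 12 hours leg 4 → 10:01 AM UTC (Apr 19).
Seoul is UTC+9:00, so local arrival = 10:01 AM + 9:00 = 7:01 PM on Apr 19.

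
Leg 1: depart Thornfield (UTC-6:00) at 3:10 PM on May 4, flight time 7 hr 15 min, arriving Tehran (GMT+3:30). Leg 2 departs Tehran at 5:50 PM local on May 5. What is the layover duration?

Convert departure to UTC: 3:10 PM + 6:00 = 9:10 PM UTC on May 4.
Add 7 hours and 15 minutes flight time → 4:25 AM UTC (May 5).
Tehran is UTC+3:30, so local arrival = 4:25 AM + 3:30 = 7:55 AM on May 5.
Layover = 5:50 PM − 7:55 AM = 9 hours 55 minutes.

9 hours 55 minutes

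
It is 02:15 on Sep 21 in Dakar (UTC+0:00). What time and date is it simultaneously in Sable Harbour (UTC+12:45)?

Dakar is UTC+0 so that is 02:15 UTC.
Sable Harbour is UTC+12:45: 02:15 + 12:45 = 15:00 on Sep 21.

15:00 on September 21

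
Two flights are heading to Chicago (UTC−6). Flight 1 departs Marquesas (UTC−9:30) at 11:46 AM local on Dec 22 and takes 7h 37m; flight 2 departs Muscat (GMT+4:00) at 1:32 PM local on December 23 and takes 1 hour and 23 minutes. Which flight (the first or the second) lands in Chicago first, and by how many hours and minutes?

Flight 1 in UTC: 11:46 AM + 9:30 = 9:16 PM on Dec 22.
+7 hours 37 minutes → arrive 4:53 AM UTC on Dec 23.
Flight 2 in UTC: 1:32 PM − 4:00 = 9:32 AM on Dec 23.
+1 hour 23 minutes → arrive 10:55 AM UTC on Dec 23.
Flight 1 lands earlier by 6 hours 2 minutes.

the first, by 6 hours 2 minutes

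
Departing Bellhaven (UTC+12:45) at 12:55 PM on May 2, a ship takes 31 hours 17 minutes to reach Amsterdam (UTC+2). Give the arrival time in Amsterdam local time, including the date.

Convert departure to UTC: 12:55 PM − 12:45 = 12:10 AM UTC on May 2.
Add 31 hours and 17 minutes travel time → 7:27 AM UTC (May 3).
Amsterdam is UTC+2:00, so local arrival = 7:27 AM + 2:00 = 9:27 AM on May 3.

9:27 AM on May 3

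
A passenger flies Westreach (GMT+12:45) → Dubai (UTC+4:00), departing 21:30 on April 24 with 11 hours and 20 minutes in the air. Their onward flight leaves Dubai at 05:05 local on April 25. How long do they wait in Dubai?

5 hours

Convert departure to UTC: 21:30 − 12:45 = 08:45 UTC on Apr 24.
Add 11 hours and 20 minutes flight time → 20:05 UTC.
Dubai is UTC+4:00, so local arrival = 20:05 + 4:00 = 00:05 on Apr 25.
Layover = 05:05 − 00:05 = 5 hours.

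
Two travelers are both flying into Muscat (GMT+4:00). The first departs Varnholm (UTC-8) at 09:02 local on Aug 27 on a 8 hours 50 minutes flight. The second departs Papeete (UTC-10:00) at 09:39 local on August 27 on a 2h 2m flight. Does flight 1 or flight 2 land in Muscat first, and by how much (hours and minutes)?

Flight 1 in UTC: 09:02 + 8:00 = 17:02 on Aug 27.
+8 hours and 50 minutes → arrive 01:52 UTC on Aug 28.
Flight 2 in UTC: 09:39 + 10:00 = 19:39 on Aug 27.
+2 hours and 2 minutes → arrive 21:41 UTC on Aug 27.
Flight 2 lands earlier by 4 hours 11 minutes.

the second, by 4 hours 11 minutes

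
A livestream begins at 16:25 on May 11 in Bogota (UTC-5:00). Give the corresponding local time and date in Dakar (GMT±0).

21:25 on May 11

Dakar is 5:00 ahead of Bogota.
Shift by the zone difference: 16:25 + 5:00 = 21:25 on May 11 in Dakar.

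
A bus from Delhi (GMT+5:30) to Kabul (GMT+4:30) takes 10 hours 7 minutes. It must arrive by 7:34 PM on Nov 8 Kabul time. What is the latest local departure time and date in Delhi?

10:27 AM on November 8

Target arrival in UTC: 7:34 PM − 4:30 = 3:04 PM on Nov 8.
Subtract 10 hours 7 minutes → departure 4:57 AM UTC on Nov 8.
Delhi is UTC+5:30: 4:57 AM + 5:30 = 10:27 AM on Nov 8.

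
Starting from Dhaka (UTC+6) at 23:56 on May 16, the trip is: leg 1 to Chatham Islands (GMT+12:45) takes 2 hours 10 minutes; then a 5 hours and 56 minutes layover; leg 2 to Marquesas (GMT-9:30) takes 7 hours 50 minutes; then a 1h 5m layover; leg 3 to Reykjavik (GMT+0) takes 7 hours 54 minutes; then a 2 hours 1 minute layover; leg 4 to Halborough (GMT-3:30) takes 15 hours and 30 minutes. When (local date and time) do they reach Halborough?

Convert departure to UTC: 23:56 − 6:00 = 17:56 UTC on May 16.
Add 2 hours 10 minutes leg 1 → 20:06 UTC.
Add 5 hours 56 minutes layover in Chatham Islands → 02:02 UTC (May 17).
Add 7 hours 50 minutes leg 2 → 09:52 UTC.
Add 1 hour 5 minutes layover in Marquesas → 10:57 UTC.
Add 7 hours 54 minutes leg 3 → 18:51 UTC.
Add 2 hours 1 minute layover in Reykjavik → 20:52 UTC.
Add 15 hours and 30 minutes leg 4 → 12:22 UTC (May 18).
Halborough is UTC−3:30, so local arrival = 12:22 − 3:30 = 08:52 on May 18.

08:52 on May 18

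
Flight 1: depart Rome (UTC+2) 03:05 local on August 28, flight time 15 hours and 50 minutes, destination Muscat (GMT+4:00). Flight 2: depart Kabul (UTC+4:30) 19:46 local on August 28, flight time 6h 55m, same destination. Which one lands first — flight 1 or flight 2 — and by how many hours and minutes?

the first, by 5 hours 16 minutes

Flight 1 in UTC: 03:05 − 2:00 = 01:05 on Aug 28.
+15 hours and 50 minutes → arrive 16:55 UTC on Aug 28.
Flight 2 in UTC: 19:46 − 4:30 = 15:16 on Aug 28.
+6 hours 55 minutes → arrive 22:11 UTC on Aug 28.
Flight 1 lands earlier by 5 hours 16 minutes.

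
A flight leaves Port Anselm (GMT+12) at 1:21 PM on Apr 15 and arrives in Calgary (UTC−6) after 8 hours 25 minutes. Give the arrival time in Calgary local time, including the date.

Convert departure to UTC: 1:21 PM − 12:00 = 1:21 AM UTC on Apr 15.
Add 8 hours 25 minutes travel time → 9:46 AM UTC.
Calgary is UTC−6:00, so local arrival = 9:46 AM − 6:00 = 3:46 AM on Apr 15.

3:46 AM on Apr 15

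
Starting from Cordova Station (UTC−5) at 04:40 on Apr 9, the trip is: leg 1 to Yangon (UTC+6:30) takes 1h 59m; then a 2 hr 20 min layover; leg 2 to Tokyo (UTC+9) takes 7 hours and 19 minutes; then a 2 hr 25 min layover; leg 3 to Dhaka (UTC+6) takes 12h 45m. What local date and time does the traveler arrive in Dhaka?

Convert departure to UTC: 04:40 + 5:00 = 09:40 UTC on Apr 9.
Add 1 hour 59 minutes leg 1 → 11:39 UTC.
Add 2 hours 20 minutes layover in Yangon → 13:59 UTC.
Add 7 hours 19 minutes leg 2 → 21:18 UTC.
Add 2 hours and 25 minutes layover in Tokyo → 23:43 UTC.
Add 12 hours 45 minutes leg 3 → 12:28 UTC (Apr 10).
Dhaka is UTC+6:00, so local arrival = 12:28 + 6:00 = 18:28 on Apr 10.

18:28 on Apr 10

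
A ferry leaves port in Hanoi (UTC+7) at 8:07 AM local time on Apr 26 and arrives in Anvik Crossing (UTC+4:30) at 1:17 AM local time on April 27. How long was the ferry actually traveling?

Anvik Crossing is 2:30 behind Hanoi.
Clock-face elapsed time (ignoring zones) is 17 hours 10 minutes.
Actual elapsed = 17 hours 10 minutes + 2:30 = 19 hours 40 minutes.

19 hours 40 minutes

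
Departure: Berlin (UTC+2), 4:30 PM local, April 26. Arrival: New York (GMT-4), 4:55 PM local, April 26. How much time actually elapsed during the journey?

New York is 6:00 behind Berlin.
Clock-face elapsed time (ignoring zones) is 25 minutes.
Actual elapsed = 25 minutes + 6:00 = 6 hours 25 minutes.

6 hours 25 minutes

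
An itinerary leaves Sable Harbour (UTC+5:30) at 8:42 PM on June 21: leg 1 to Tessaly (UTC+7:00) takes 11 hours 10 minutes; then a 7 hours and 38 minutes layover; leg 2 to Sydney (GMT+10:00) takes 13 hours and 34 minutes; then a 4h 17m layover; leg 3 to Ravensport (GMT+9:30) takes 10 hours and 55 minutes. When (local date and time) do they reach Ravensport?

Convert departure to UTC: 8:42 PM − 5:30 = 3:12 PM UTC on Jun 21.
Add 11 hours and 10 minutes leg 1 → 2:22 AM UTC (Jun 22).
Add 7 hours and 38 minutes layover in Tessaly → 10:00 AM UTC.
Add 13 hours and 34 minutes leg 2 → 11:34 PM UTC.
Add 4 hours 17 minutes layover in Sydney → 3:51 AM UTC (Jun 23).
Add 10 hours 55 minutes leg 3 → 2:46 PM UTC.
Ravensport is UTC+9:30, so local arrival = 2:46 PM + 9:30 = 12:16 AM on Jun 24.

12:16 AM on June 24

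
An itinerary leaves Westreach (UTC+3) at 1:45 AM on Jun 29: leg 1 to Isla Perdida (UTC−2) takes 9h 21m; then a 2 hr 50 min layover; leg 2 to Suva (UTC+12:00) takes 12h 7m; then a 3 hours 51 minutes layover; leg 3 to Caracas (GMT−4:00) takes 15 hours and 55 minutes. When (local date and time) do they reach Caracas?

2:49 PM on June 30

Convert departure to UTC: 1:45 AM − 3:00 = 10:45 PM UTC on Jun 28.
Add 9 hours 21 minutes leg 1 → 8:06 AM UTC (Jun 29).
Add 2 hours and 50 minutes layover in Isla Perdida → 10:56 AM UTC.
Add 12 hours and 7 minutes leg 2 → 11:03 PM UTC.
Add 3 hours and 51 minutes layover in Suva → 2:54 AM UTC (Jun 30).
Add 15 hours 55 minutes leg 3 → 6:49 PM UTC.
Caracas is UTC−4:00, so local arrival = 6:49 PM − 4:00 = 2:49 PM on Jun 30.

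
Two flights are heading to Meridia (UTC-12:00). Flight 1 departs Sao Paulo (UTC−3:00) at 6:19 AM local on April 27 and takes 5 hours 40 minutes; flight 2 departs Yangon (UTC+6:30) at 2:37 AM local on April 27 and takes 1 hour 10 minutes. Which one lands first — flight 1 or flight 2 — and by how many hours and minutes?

the second, by 17 hours 42 minutes

Flight 1 in UTC: 6:19 AM + 3:00 = 9:19 AM on Apr 27.
+5 hours 40 minutes → arrive 2:59 PM UTC on Apr 27.
Flight 2 in UTC: 2:37 AM − 6:30 = 8:07 PM on Apr 26.
+1 hour 10 minutes → arrive 9:17 PM UTC on Apr 26.
Flight 2 lands earlier by 17 hours 42 minutes.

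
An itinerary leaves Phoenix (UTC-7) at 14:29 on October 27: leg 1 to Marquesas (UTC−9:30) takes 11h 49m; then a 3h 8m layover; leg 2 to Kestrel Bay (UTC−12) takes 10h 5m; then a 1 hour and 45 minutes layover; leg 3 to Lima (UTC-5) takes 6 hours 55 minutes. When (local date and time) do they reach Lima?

02:11 on October 29

Convert departure to UTC: 14:29 + 7:00 = 21:29 UTC on Oct 27.
Add 11 hours and 49 minutes leg 1 → 09:18 UTC (Oct 28).
Add 3 hours and 8 minutes layover in Marquesas → 12:26 UTC.
Add 10 hours 5 minutes leg 2 → 22:31 UTC.
Add 1 hour 45 minutes layover in Kestrel Bay → 00:16 UTC (Oct 29).
Add 6 hours and 55 minutes leg 3 → 07:11 UTC.
Lima is UTC−5:00, so local arrival = 07:11 − 5:00 = 02:11 on Oct 29.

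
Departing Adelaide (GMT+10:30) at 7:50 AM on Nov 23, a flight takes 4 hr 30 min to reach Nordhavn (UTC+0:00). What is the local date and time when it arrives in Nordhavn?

1:50 AM on November 23

Convert departure to UTC: 7:50 AM − 10:30 = 9:20 PM UTC on Nov 22.
Add 4 hours 30 minutes travel time → 1:50 AM UTC (Nov 23).
Nordhavn is UTC+0, so local arrival is the same: 1:50 AM on Nov 23.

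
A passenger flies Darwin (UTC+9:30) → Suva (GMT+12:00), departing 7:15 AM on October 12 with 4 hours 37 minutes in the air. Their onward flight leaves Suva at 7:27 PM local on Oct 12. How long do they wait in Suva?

Convert departure to UTC: 7:15 AM − 9:30 = 9:45 PM UTC on Oct 11.
Add 4 hours 37 minutes flight time → 2:22 AM UTC (Oct 12).
Suva is UTC+12:00, so local arrival = 2:22 AM + 12:00 = 2:22 PM on Oct 12.
Layover = 7:27 PM − 2:22 PM = 5 hours 5 minutes.

5 hours 5 minutes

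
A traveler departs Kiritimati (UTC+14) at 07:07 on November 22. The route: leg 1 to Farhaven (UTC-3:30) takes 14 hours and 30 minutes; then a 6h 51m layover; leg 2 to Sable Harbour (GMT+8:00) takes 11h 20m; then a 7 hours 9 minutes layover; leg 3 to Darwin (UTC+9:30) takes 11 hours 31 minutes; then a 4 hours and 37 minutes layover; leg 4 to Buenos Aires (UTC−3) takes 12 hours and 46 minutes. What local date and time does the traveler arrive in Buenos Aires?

10:51 on November 24

Convert departure to UTC: 07:07 − 14:00 = 17:07 UTC on Nov 21.
Add 14 hours 30 minutes leg 1 → 07:37 UTC (Nov 22).
Add 6 hours 51 minutes layover in Farhaven → 14:28 UTC.
Add 11 hours 20 minutes leg 2 → 01:48 UTC (Nov 23).
Add 7 hours 9 minutes layover in Sable Harbour → 08:57 UTC.
Add 11 hours 31 minutes leg 3 → 20:28 UTC.
Add 4 hours and 37 minutes layover in Darwin → 01:05 UTC (Nov 24).
Add 12 hours and 46 minutes leg 4 → 13:51 UTC.
Buenos Aires is UTC−3:00, so local arrival = 13:51 − 3:00 = 10:51 on Nov 24.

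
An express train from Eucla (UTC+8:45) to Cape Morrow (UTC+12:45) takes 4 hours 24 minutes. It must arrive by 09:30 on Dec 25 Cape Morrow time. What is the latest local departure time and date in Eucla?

Target arrival in UTC: 09:30 − 12:45 = 20:45 on Dec 24.
Subtract 4 hours 24 minutes → departure 16:21 UTC on Dec 24.
Eucla is UTC+8:45: 16:21 + 8:45 = 01:06 on Dec 25.

01:06 on Dec 25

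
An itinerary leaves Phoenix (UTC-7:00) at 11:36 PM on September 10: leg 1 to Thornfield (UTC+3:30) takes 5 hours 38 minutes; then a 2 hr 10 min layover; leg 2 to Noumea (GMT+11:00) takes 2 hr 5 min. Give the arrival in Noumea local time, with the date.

Convert departure to UTC: 11:36 PM + 7:00 = 6:36 AM UTC on Sep 11.
Add 5 hours 38 minutes leg 1 → 12:14 PM UTC.
Add 2 hours 10 minutes layover in Thornfield → 2:24 PM UTC.
Add 2 hours 5 minutes leg 2 → 4:29 PM UTC.
Noumea is UTC+11:00, so local arrival = 4:29 PM + 11:00 = 3:29 AM on Sep 12.

3:29 AM on September 12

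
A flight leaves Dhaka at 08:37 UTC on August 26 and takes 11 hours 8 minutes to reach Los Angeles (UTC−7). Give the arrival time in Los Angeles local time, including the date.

Departure is given in UTC: 08:37 on Aug 26.
Add 11 hours 8 minutes → 19:45 UTC.
Los Angeles is UTC−7:00: 19:45 − 7:00 = 12:45 on Aug 26.

12:45 on August 26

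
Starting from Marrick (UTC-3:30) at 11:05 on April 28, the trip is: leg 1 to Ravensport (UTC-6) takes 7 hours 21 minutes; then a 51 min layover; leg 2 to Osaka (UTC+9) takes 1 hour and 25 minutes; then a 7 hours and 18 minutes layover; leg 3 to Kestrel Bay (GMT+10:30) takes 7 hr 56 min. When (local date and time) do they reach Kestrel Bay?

01:56 on April 30

Convert departure to UTC: 11:05 + 3:30 = 14:35 UTC on Apr 28.
Add 7 hours 21 minutes leg 1 → 21:56 UTC.
Add 51 minutes layover in Ravensport → 22:47 UTC.
Add 1 hour 25 minutes leg 2 → 00:12 UTC (Apr 29).
Add 7 hours 18 minutes layover in Osaka → 07:30 UTC.
Add 7 hours 56 minutes leg 3 → 15:26 UTC.
Kestrel Bay is UTC+10:30, so local arrival = 15:26 + 10:30 = 01:56 on Apr 30.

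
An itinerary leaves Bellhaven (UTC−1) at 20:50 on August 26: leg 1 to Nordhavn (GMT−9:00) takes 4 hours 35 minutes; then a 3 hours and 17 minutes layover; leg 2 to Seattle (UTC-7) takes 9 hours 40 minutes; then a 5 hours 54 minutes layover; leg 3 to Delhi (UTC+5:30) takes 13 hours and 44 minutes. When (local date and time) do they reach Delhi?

Convert departure to UTC: 20:50 + 1:00 = 21:50 UTC on Aug 26.
Add 4 hours and 35 minutes leg 1 → 02:25 UTC (Aug 27).
Add 3 hours and 17 minutes layover in Nordhavn → 05:42 UTC.
Add 9 hours and 40 minutes leg 2 → 15:22 UTC.
Add 5 hours 54 minutes layover in Seattle → 21:16 UTC.
Add 13 hours 44 minutes leg 3 → 11:00 UTC (Aug 28).
Delhi is UTC+5:30, so local arrival = 11:00 + 5:30 = 16:30 on Aug 28.

16:30 on August 28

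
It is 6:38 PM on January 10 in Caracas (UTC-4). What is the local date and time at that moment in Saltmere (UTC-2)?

In UTC: 6:38 PM + 4:00 = 10:38 PM on Jan 10.
Saltmere is UTC−2:00: 10:38 PM − 2:00 = 8:38 PM on Jan 10.

8:38 PM on January 10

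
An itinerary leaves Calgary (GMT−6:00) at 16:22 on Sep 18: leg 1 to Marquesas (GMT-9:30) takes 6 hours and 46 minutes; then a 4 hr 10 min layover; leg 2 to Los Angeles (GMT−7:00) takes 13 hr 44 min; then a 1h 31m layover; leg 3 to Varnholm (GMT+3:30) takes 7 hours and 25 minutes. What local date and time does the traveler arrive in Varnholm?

Convert departure to UTC: 16:22 + 6:00 = 22:22 UTC on Sep 18.
Add 6 hours and 46 minutes leg 1 → 05:08 UTC (Sep 19).
Add 4 hours and 10 minutes layover in Marquesas → 09:18 UTC.
Add 13 hours and 44 minutes leg 2 → 23:02 UTC.
Add 1 hour and 31 minutes layover in Los Angeles → 00:33 UTC (Sep 20).
Add 7 hours and 25 minutes leg 3 → 07:58 UTC.
Varnholm is UTC+3:30, so local arrival = 07:58 + 3:30 = 11:28 on Sep 20.

11:28 on September 20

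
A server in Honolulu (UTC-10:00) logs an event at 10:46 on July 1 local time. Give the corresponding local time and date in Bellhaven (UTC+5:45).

02:31 on July 2

In UTC: 10:46 + 10:00 = 20:46 on Jul 1.
Bellhaven is UTC+5:45: 20:46 + 5:45 = 02:31 on Jul 2.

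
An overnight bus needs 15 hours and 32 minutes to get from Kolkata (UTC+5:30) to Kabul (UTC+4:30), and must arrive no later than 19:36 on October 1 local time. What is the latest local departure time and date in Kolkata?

Target arrival in UTC: 19:36 − 4:30 = 15:06 on Oct 1.
Subtract 15 hours 32 minutes → departure 23:34 UTC on Sep 30.
Kolkata is UTC+5:30: 23:34 + 5:30 = 05:04 on Oct 1.

05:04 on October 1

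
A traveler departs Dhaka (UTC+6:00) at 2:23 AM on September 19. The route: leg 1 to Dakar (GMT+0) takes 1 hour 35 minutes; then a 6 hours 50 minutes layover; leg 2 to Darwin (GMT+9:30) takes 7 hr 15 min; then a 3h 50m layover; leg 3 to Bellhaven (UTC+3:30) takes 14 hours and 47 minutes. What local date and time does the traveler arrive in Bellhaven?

Convert departure to UTC: 2:23 AM − 6:00 = 8:23 PM UTC on Sep 18.
Add 1 hour 35 minutes leg 1 → 9:58 PM UTC.
Add 6 hours 50 minutes layover in Dakar → 4:48 AM UTC (Sep 19).
Add 7 hours 15 minutes leg 2 → 12:03 PM UTC.
Add 3 hours and 50 minutes layover in Darwin → 3:53 PM UTC.
Add 14 hours 47 minutes leg 3 → 6:40 AM UTC (Sep 20).
Bellhaven is UTC+3:30, so local arrival = 6:40 AM + 3:30 = 10:10 AM on Sep 20.

10:10 AM on September 20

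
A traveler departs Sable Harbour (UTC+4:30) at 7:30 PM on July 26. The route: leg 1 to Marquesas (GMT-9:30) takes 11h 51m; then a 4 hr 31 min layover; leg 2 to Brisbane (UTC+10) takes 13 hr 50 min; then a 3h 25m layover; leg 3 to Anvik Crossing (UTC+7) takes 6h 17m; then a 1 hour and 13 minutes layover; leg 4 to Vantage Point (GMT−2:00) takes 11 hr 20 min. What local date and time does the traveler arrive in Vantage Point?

5:27 PM on Jul 28

Convert departure to UTC: 7:30 PM − 4:30 = 3:00 PM UTC on Jul 26.
Add 11 hours and 51 minutes leg 1 → 2:51 AM UTC (Jul 27).
Add 4 hours 31 minutes layover in Marquesas → 7:22 AM UTC.
Add 13 hours and 50 minutes leg 2 → 9:12 PM UTC.
Add 3 hours and 25 minutes layover in Brisbane → 12:37 AM UTC (Jul 28).
Add 6 hours 17 minutes leg 3 → 6:54 AM UTC.
Add 1 hour 13 minutes layover in Anvik Crossing → 8:07 AM UTC.
Add 11 hours 20 minutes leg 4 → 7:27 PM UTC.
Vantage Point is UTC−2:00, so local arrival = 7:27 PM − 2:00 = 5:27 PM on Jul 28.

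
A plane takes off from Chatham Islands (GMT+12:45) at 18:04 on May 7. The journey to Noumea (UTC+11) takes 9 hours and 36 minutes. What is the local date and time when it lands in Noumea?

01:55 on May 8

Noumea is 1:45 behind Chatham Islands.
After 9 hours and 36 minutes it is 03:40 (May 8) in Chatham Islands.
Shift by the zone difference: 03:40 − 1:45 = 01:55 on May 8 in Noumea.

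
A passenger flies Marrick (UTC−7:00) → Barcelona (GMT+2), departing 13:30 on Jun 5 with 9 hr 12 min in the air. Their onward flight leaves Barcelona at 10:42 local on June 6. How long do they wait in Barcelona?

Convert departure to UTC: 13:30 + 7:00 = 20:30 UTC on Jun 5.
Add 9 hours 12 minutes flight time → 05:42 UTC (Jun 6).
Barcelona is UTC+2:00, so local arrival = 05:42 + 2:00 = 07:42 on Jun 6.
Layover = 10:42 − 07:42 = 3 hours.

3 hours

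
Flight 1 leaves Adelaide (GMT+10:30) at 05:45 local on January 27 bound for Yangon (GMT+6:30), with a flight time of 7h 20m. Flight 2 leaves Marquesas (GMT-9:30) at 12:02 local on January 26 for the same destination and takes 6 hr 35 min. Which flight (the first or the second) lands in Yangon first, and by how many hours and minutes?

Flight 1 in UTC: 05:45 − 10:30 = 19:15 on Jan 26.
+7 hours and 20 minutes → arrive 02:35 UTC on Jan 27.
Flight 2 in UTC: 12:02 + 9:30 = 21:32 on Jan 26.
+6 hours and 35 minutes → arrive 04:07 UTC on Jan 27.
Flight 1 lands earlier by 1 hour 32 minutes.

the first, by 1 hour 32 minutes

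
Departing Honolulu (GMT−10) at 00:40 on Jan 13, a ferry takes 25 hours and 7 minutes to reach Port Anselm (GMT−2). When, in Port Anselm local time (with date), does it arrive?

Port Anselm is 8:00 ahead of Honolulu.
After 25 hours 7 minutes it is 01:47 (Jan 14) in Honolulu.
Shift by the zone difference: 01:47 + 8:00 = 09:47 on Jan 14 in Port Anselm.

09:47 on January 14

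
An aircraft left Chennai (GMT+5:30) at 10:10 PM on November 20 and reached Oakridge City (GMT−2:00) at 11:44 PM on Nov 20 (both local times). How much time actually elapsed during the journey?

Oakridge City is 7:30 behind Chennai.
Clock-face elapsed time (ignoring zones) is 1 hour 34 minutes.
Actual elapsed = 1 hour 34 minutes + 7:30 = 9 hours 4 minutes.

9 hours 4 minutes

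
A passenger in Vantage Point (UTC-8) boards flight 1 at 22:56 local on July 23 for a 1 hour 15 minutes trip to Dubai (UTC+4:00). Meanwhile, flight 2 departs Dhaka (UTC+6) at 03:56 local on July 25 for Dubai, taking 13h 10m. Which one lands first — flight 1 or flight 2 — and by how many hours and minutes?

Flight 1 in UTC: 22:56 + 8:00 = 06:56 on Jul 24.
+1 hour and 15 minutes → arrive 08:11 UTC on Jul 24.
Flight 2 in UTC: 03:56 − 6:00 = 21:56 on Jul 24.
+13 hours and 10 minutes → arrive 11:06 UTC on Jul 25.
Flight 1 lands earlier by 26 hours 55 minutes.

the first, by 26 hours 55 minutes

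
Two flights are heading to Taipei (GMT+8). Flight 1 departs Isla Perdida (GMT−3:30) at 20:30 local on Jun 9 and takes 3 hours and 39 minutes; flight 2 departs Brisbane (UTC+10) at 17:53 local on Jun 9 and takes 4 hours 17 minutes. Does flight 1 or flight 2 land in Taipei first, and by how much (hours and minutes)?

Flight 1 in UTC: 20:30 + 3:30 = 00:00 on Jun 10.
+3 hours and 39 minutes → arrive 03:39 UTC on Jun 10.
Flight 2 in UTC: 17:53 − 10:00 = 07:53 on Jun 9.
+4 hours and 17 minutes → arrive 12:10 UTC on Jun 9.
Flight 2 lands earlier by 15 hours 29 minutes.

the second, by 15 hours 29 minutes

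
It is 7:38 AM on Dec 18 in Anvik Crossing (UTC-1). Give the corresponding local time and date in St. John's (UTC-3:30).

5:08 AM on December 18

In UTC: 7:38 AM + 1:00 = 8:38 AM on Dec 18.
St. John's is UTC−3:30: 8:38 AM − 3:30 = 5:08 AM on Dec 18.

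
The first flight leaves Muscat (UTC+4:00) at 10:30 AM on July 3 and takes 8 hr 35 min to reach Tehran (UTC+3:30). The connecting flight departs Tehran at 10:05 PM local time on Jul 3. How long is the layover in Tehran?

Convert departure to UTC: 10:30 AM − 4:00 = 6:30 AM UTC on Jul 3.
Add 8 hours and 35 minutes flight time → 3:05 PM UTC.
Tehran is UTC+3:30, so local arrival = 3:05 PM + 3:30 = 6:35 PM on Jul 3.
Layover = 10:05 PM − 6:35 PM = 3 hours 30 minutes.

3 hours 30 minutes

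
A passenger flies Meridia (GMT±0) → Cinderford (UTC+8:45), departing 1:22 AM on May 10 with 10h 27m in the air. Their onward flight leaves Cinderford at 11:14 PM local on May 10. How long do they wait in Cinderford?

2 hours 40 minutes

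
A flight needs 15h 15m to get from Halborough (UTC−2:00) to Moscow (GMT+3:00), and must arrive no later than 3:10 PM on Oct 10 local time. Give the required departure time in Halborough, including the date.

6:55 PM on October 9

Target arrival in UTC: 3:10 PM − 3:00 = 12:10 PM on Oct 10.
Subtract 15 hours and 15 minutes → departure 8:55 PM UTC on Oct 9.
Halborough is UTC−2:00: 8:55 PM − 2:00 = 6:55 PM on Oct 9.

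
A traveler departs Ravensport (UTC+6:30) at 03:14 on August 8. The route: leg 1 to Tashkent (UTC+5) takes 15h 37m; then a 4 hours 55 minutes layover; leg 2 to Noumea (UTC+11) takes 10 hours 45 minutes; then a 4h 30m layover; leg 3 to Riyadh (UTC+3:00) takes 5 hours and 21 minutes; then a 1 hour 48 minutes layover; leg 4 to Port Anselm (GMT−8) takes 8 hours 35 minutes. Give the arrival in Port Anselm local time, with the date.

16:15 on Aug 9

Convert departure to UTC: 03:14 − 6:30 = 20:44 UTC on Aug 7.
Add 15 hours and 37 minutes leg 1 → 12:21 UTC (Aug 8).
Add 4 hours 55 minutes layover in Tashkent → 17:16 UTC.
Add 10 hours and 45 minutes leg 2 → 04:01 UTC (Aug 9).
Add 4 hours 30 minutes layover in Noumea → 08:31 UTC.
Add 5 hours and 21 minutes leg 3 → 13:52 UTC.
Add 1 hour and 48 minutes layover in Riyadh → 15:40 UTC.
Add 8 hours and 35 minutes leg 4 → 00:15 UTC (Aug 10).
Port Anselm is UTC−8:00, so local arrival = 00:15 − 8:00 = 16:15 on Aug 9.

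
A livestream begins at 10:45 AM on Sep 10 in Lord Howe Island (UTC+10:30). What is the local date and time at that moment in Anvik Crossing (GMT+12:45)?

1:00 PM on September 10

In UTC: 10:45 AM − 10:30 = 12:15 AM on Sep 10.
Anvik Crossing is UTC+12:45: 12:15 AM + 12:45 = 1:00 PM on Sep 10.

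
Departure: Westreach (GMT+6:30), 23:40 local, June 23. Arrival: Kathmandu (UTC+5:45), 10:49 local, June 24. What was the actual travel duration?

Kathmandu is 0:45 behind Westreach.
Clock-face elapsed time (ignoring zones) is 11 hours 9 minutes.
Actual elapsed = 11 hours 9 minutes + 0:45 = 11 hours 54 minutes.

11 hours 54 minutes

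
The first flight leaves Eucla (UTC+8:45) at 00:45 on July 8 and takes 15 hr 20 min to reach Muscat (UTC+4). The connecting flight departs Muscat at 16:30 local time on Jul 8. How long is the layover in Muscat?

Convert departure to UTC: 00:45 − 8:45 = 16:00 UTC on Jul 7.
Add 15 hours 20 minutes flight time → 07:20 UTC (Jul 8).
Muscat is UTC+4:00, so local arrival = 07:20 + 4:00 = 11:20 on Jul 8.
Layover = 16:30 − 11:20 = 5 hours 10 minutes.

5 hours 10 minutes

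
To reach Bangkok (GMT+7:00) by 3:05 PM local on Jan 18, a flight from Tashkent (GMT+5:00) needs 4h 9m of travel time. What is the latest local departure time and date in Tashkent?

Target arrival in UTC: 3:05 PM − 7:00 = 8:05 AM on Jan 18.
Subtract 4 hours and 9 minutes → departure 3:56 AM UTC on Jan 18.
Tashkent is UTC+5:00: 3:56 AM + 5:00 = 8:56 AM on Jan 18.

8:56 AM on January 18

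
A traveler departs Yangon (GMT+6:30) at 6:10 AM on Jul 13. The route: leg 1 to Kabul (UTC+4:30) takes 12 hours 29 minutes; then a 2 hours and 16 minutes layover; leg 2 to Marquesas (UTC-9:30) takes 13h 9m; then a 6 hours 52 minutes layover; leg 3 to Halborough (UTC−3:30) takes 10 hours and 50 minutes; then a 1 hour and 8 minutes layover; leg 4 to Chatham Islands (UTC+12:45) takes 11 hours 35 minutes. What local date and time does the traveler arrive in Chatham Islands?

Convert departure to UTC: 6:10 AM − 6:30 = 11:40 PM UTC on Jul 12.
Add 12 hours 29 minutes leg 1 → 12:09 PM UTC (Jul 13).
Add 2 hours 16 minutes layover in Kabul → 2:25 PM UTC.
Add 13 hours and 9 minutes leg 2 → 3:34 AM UTC (Jul 14).
Add 6 hours and 52 minutes layover in Marquesas → 10:26 AM UTC.
Add 10 hours 50 minutes leg 3 → 9:16 PM UTC.
Add 1 hour 8 minutes layover in Halborough → 10:24 PM UTC.
Add 11 hours and 35 minutes leg 4 → 9:59 AM UTC (Jul 15).
Chatham Islands is UTC+12:45, so local arrival = 9:59 AM + 12:45 = 10:44 PM on Jul 15.

10:44 PM on July 15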